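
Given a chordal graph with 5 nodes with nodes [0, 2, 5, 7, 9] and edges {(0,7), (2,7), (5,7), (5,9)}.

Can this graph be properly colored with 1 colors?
Edge (5,9) forces its endpoints to differ, so 1 color is not enough.

No, G is not 1-colorable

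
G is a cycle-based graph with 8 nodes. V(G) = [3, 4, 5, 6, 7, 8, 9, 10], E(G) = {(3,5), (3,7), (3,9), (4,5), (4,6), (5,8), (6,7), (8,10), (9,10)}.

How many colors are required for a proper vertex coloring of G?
χ(G) = 3

Clique number ω(G) = 2 (lower bound: χ ≥ ω).
Odd cycle [8, 10, 9, 3, 5] needs 3 colors (χ ≥ 3).
The coloring below uses 3 colors, so χ(G) = 3.
A valid 3-coloring: color 1: [5, 7, 10]; color 2: [3, 6, 8]; color 3: [4, 9].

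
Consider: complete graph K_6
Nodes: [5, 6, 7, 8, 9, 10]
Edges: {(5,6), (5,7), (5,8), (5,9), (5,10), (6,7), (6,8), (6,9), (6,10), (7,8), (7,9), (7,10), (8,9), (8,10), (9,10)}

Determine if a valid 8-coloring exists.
A valid 8-coloring: color 1: [10]; color 2: [5]; color 3: [9]; color 4: [8]; color 5: [6]; color 6: [7].
(χ(G) = 6 ≤ 8.)

Yes, G is 8-colorable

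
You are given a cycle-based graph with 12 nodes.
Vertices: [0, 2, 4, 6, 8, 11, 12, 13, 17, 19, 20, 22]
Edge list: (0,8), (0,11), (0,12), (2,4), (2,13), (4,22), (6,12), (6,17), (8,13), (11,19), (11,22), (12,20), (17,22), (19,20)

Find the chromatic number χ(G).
Clique number ω(G) = 2 (lower bound: χ ≥ ω).
Odd cycle [20, 12, 6, 17, 22, 11, 19] needs 3 colors (χ ≥ 3).
The coloring below uses 3 colors, so χ(G) = 3.
A valid 3-coloring: color 1: [2, 8, 11, 12, 17]; color 2: [0, 6, 13, 20, 22]; color 3: [4, 19].

χ(G) = 3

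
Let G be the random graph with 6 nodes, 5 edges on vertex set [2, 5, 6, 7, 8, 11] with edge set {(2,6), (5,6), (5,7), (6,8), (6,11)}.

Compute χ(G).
χ(G) = 2

Clique number ω(G) = 2 (lower bound: χ ≥ ω).
The graph is bipartite (no odd cycle), so 2 colors suffice: χ(G) = 2.
A valid 2-coloring: color 1: [6, 7]; color 2: [2, 5, 8, 11].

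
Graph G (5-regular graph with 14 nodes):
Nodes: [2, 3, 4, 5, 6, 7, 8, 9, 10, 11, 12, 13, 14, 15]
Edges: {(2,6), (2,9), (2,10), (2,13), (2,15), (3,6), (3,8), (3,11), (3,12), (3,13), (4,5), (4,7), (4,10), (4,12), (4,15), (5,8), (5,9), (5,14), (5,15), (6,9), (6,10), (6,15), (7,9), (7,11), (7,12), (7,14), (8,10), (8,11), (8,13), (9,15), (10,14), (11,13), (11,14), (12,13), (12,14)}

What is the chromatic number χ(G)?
χ(G) = 4

Clique number ω(G) = 4 (lower bound: χ ≥ ω).
The clique on [2, 6, 9, 15] has size 4, forcing χ ≥ 4, and the coloring below uses 4 colors, so χ(G) = 4.
A valid 4-coloring: color 1: [2, 4, 8, 14]; color 2: [3, 9, 10]; color 3: [5, 6, 11, 12]; color 4: [7, 13, 15].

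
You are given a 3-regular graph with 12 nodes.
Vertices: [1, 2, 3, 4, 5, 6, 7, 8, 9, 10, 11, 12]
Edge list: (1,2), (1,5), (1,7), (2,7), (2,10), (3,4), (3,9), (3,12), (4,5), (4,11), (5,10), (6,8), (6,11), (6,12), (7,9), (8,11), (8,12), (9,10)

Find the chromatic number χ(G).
χ(G) = 3

Clique number ω(G) = 3 (lower bound: χ ≥ ω).
The clique on [1, 2, 7] has size 3, forcing χ ≥ 3, and the coloring below uses 3 colors, so χ(G) = 3.
A valid 3-coloring: color 1: [1, 4, 6, 10]; color 2: [3, 5, 7, 8]; color 3: [2, 9, 11, 12].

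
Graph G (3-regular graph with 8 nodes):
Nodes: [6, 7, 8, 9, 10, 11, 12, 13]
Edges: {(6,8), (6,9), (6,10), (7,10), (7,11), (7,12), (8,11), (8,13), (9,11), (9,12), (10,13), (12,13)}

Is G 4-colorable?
A valid 4-coloring: color 1: [7, 8, 9]; color 2: [6, 11, 13]; color 3: [10, 12].
(χ(G) = 3 ≤ 4.)

Yes, G is 4-colorable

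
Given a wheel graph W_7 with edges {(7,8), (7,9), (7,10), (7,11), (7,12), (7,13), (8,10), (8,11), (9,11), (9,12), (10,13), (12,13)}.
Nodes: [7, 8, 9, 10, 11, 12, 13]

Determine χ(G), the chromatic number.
χ(G) = 3

Clique number ω(G) = 3 (lower bound: χ ≥ ω).
The clique on [7, 8, 10] has size 3, forcing χ ≥ 3, and the coloring below uses 3 colors, so χ(G) = 3.
A valid 3-coloring: color 1: [7]; color 2: [10, 11, 12]; color 3: [8, 9, 13].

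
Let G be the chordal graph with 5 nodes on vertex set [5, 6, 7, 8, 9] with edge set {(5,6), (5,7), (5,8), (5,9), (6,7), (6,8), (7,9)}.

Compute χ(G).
χ(G) = 3

Clique number ω(G) = 3 (lower bound: χ ≥ ω).
The clique on [5, 7, 9] has size 3, forcing χ ≥ 3, and the coloring below uses 3 colors, so χ(G) = 3.
A valid 3-coloring: color 1: [5]; color 2: [6, 9]; color 3: [7, 8].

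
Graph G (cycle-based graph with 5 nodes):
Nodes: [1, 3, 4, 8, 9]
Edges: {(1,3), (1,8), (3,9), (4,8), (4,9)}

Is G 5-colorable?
A valid 5-coloring: color 1: [3, 4]; color 2: [1, 9]; color 3: [8].
(χ(G) = 3 ≤ 5.)

Yes, G is 5-colorable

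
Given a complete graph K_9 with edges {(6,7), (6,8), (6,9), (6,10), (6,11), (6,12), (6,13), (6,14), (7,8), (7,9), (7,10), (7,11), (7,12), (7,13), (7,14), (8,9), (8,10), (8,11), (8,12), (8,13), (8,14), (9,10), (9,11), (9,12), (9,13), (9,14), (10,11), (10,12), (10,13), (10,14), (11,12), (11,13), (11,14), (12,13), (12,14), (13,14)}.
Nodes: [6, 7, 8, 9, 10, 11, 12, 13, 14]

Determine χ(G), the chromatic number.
Clique number ω(G) = 9 (lower bound: χ ≥ ω).
The clique on [6, 7, 8, 9, 10, 11, 12, 13, 14] has size 9, forcing χ ≥ 9, and the coloring below uses 9 colors, so χ(G) = 9.
A valid 9-coloring: color 1: [13]; color 2: [7]; color 3: [12]; color 4: [11]; color 5: [9]; color 6: [14]; color 7: [8]; color 8: [6]; color 9: [10].

χ(G) = 9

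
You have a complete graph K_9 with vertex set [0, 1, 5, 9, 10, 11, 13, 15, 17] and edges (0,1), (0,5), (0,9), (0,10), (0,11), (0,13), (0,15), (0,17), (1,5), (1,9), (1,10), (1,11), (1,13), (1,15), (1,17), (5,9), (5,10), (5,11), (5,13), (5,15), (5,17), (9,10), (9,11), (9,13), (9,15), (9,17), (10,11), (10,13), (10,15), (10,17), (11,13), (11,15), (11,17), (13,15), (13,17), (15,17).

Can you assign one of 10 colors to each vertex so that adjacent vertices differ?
Yes, G is 10-colorable

A valid 10-coloring: color 1: [9]; color 2: [17]; color 3: [5]; color 4: [13]; color 5: [1]; color 6: [11]; color 7: [15]; color 8: [10]; color 9: [0].
(χ(G) = 9 ≤ 10.)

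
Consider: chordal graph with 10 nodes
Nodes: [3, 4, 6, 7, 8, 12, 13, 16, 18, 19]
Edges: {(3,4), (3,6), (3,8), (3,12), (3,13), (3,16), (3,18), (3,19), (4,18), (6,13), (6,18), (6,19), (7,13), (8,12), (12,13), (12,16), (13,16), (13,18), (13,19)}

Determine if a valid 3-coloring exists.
No, G is not 3-colorable

The clique on vertices [3, 12, 13, 16] has size 4 > 3, so it alone needs 4 colors.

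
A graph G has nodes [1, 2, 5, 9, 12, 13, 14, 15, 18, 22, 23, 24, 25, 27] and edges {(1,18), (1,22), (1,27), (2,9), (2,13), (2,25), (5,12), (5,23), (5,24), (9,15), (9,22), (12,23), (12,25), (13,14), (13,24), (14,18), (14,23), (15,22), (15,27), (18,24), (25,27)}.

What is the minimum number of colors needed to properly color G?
χ(G) = 3

Clique number ω(G) = 3 (lower bound: χ ≥ ω).
The clique on [5, 12, 23] has size 3, forcing χ ≥ 3, and the coloring below uses 3 colors, so χ(G) = 3.
A valid 3-coloring: color 1: [2, 12, 14, 22, 24, 27]; color 2: [9, 13, 18, 23, 25]; color 3: [1, 5, 15].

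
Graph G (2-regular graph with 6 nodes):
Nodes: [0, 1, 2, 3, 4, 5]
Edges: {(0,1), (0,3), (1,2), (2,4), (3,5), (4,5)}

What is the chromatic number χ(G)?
χ(G) = 2

Clique number ω(G) = 2 (lower bound: χ ≥ ω).
The graph is bipartite (no odd cycle), so 2 colors suffice: χ(G) = 2.
A valid 2-coloring: color 1: [0, 2, 5]; color 2: [1, 3, 4].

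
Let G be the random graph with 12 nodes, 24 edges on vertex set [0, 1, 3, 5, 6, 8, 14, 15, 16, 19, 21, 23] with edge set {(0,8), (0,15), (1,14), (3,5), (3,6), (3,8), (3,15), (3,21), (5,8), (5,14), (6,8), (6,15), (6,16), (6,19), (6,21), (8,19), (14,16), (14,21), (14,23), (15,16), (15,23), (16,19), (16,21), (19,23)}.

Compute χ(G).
Clique number ω(G) = 3 (lower bound: χ ≥ ω).
Odd cycle [15, 16, 19, 8, 3] needs 3 colors (χ ≥ 3).
Vertex 6 is adjacent to every vertex of [3, 8, 15, 16, 19], which already need 3 colors among themselves, so 6 needs a new color (χ ≥ 4).
The coloring below uses 4 colors, so χ(G) = 4.
A valid 4-coloring: color 1: [0, 6, 14]; color 2: [1, 8, 15, 21]; color 3: [3, 16, 23]; color 4: [5, 19].

χ(G) = 4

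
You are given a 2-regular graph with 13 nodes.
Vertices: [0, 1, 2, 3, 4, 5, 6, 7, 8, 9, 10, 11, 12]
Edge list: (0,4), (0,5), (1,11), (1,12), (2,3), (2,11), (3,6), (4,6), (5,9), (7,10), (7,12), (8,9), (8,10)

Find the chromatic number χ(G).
Clique number ω(G) = 2 (lower bound: χ ≥ ω).
Odd cycle [8, 9, 5, 0, 4, 6, 3, 2, 11, 1, 12, 7, 10] needs 3 colors (χ ≥ 3).
The coloring below uses 3 colors, so χ(G) = 3.
A valid 3-coloring: color 1: [3, 4, 5, 7, 8, 11]; color 2: [0, 1, 2, 6, 9, 10]; color 3: [12].

χ(G) = 3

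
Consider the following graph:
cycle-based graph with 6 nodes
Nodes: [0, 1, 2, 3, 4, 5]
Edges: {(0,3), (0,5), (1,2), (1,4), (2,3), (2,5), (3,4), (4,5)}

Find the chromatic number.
Clique number ω(G) = 2 (lower bound: χ ≥ ω).
The graph is bipartite (no odd cycle), so 2 colors suffice: χ(G) = 2.
A valid 2-coloring: color 1: [0, 2, 4]; color 2: [1, 3, 5].

χ(G) = 2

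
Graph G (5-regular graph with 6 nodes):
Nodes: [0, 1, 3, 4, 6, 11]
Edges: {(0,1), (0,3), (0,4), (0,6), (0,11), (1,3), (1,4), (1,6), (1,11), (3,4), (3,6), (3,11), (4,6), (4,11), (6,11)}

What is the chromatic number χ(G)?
χ(G) = 6

Clique number ω(G) = 6 (lower bound: χ ≥ ω).
The clique on [0, 1, 3, 4, 6, 11] has size 6, forcing χ ≥ 6, and the coloring below uses 6 colors, so χ(G) = 6.
A valid 6-coloring: color 1: [6]; color 2: [0]; color 3: [1]; color 4: [4]; color 5: [11]; color 6: [3].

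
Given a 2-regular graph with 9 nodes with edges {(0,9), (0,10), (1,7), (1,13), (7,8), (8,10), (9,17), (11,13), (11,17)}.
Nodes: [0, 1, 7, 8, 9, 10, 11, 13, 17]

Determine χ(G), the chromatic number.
χ(G) = 3

Clique number ω(G) = 2 (lower bound: χ ≥ ω).
Odd cycle [0, 9, 17, 11, 13, 1, 7, 8, 10] needs 3 colors (χ ≥ 3).
The coloring below uses 3 colors, so χ(G) = 3.
A valid 3-coloring: color 1: [1, 8, 9, 11]; color 2: [7, 10, 13, 17]; color 3: [0].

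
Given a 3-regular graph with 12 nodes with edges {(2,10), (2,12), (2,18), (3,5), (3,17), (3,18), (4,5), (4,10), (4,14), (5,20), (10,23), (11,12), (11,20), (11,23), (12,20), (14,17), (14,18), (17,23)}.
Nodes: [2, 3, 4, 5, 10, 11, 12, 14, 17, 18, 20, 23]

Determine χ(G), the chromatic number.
χ(G) = 3

Clique number ω(G) = 3 (lower bound: χ ≥ ω).
The clique on [11, 12, 20] has size 3, forcing χ ≥ 3, and the coloring below uses 3 colors, so χ(G) = 3.
A valid 3-coloring: color 1: [5, 12, 14, 23]; color 2: [10, 17, 18, 20]; color 3: [2, 3, 4, 11].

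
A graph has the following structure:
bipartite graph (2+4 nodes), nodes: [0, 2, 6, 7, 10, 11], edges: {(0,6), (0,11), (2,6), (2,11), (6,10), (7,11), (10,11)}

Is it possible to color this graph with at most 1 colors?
Edge (0,11) forces its endpoints to differ, so 1 color is not enough.

No, G is not 1-colorable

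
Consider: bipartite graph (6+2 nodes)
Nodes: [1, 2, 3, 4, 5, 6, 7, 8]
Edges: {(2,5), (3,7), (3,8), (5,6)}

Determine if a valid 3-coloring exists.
Yes, G is 3-colorable

A valid 3-coloring: color 1: [1, 3, 4, 5]; color 2: [2, 6, 7, 8].
(χ(G) = 2 ≤ 3.)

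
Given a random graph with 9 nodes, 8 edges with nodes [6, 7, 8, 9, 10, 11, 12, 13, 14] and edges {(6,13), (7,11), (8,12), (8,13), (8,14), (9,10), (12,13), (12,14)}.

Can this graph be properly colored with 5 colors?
Yes, G is 5-colorable

A valid 5-coloring: color 1: [7, 9, 13, 14]; color 2: [6, 8, 10, 11]; color 3: [12].
(χ(G) = 3 ≤ 5.)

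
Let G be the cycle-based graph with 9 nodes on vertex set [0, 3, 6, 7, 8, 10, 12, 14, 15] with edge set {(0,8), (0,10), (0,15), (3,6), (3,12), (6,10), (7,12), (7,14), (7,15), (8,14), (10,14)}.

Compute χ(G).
Clique number ω(G) = 2 (lower bound: χ ≥ ω).
Odd cycle [7, 15, 0, 8, 14] needs 3 colors (χ ≥ 3).
The coloring below uses 3 colors, so χ(G) = 3.
A valid 3-coloring: color 1: [0, 6, 12, 14]; color 2: [3, 7, 8, 10]; color 3: [15].

χ(G) = 3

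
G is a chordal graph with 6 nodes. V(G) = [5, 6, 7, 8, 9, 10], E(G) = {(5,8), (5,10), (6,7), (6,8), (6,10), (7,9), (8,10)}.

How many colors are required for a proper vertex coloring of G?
χ(G) = 3

Clique number ω(G) = 3 (lower bound: χ ≥ ω).
The clique on [5, 8, 10] has size 3, forcing χ ≥ 3, and the coloring below uses 3 colors, so χ(G) = 3.
A valid 3-coloring: color 1: [5, 6, 9]; color 2: [7, 8]; color 3: [10].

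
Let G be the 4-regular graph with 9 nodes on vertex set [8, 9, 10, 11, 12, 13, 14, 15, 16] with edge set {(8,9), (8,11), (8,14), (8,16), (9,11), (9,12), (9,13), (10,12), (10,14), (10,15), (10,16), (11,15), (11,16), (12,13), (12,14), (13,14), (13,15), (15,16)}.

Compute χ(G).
χ(G) = 3

Clique number ω(G) = 3 (lower bound: χ ≥ ω).
The clique on [8, 11, 16] has size 3, forcing χ ≥ 3, and the coloring below uses 3 colors, so χ(G) = 3.
A valid 3-coloring: color 1: [9, 14, 16]; color 2: [8, 12, 15]; color 3: [10, 11, 13].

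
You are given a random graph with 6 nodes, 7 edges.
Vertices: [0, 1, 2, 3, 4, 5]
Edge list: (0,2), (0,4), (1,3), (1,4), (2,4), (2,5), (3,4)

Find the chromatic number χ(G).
Clique number ω(G) = 3 (lower bound: χ ≥ ω).
The clique on [0, 2, 4] has size 3, forcing χ ≥ 3, and the coloring below uses 3 colors, so χ(G) = 3.
A valid 3-coloring: color 1: [4, 5]; color 2: [1, 2]; color 3: [0, 3].

χ(G) = 3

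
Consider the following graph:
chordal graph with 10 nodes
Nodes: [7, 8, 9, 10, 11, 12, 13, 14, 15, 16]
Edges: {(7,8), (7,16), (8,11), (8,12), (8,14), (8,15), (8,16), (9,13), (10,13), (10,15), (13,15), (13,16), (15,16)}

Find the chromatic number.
χ(G) = 3

Clique number ω(G) = 3 (lower bound: χ ≥ ω).
The clique on [7, 8, 16] has size 3, forcing χ ≥ 3, and the coloring below uses 3 colors, so χ(G) = 3.
A valid 3-coloring: color 1: [8, 13]; color 2: [7, 9, 11, 12, 14, 15]; color 3: [10, 16].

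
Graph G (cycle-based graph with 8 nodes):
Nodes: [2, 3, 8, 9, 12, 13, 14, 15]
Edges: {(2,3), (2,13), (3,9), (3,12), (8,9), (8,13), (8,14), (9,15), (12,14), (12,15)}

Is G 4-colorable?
Yes, G is 4-colorable

A valid 4-coloring: color 1: [3, 8, 15]; color 2: [2, 9, 12]; color 3: [13, 14].
(χ(G) = 3 ≤ 4.)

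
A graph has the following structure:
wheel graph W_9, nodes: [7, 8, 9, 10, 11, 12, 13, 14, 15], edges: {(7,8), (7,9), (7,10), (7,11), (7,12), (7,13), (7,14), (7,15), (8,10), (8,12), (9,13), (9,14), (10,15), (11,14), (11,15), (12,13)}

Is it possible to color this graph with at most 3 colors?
Yes, G is 3-colorable

A valid 3-coloring: color 1: [7]; color 2: [8, 13, 14, 15]; color 3: [9, 10, 11, 12].
(χ(G) = 3 ≤ 3.)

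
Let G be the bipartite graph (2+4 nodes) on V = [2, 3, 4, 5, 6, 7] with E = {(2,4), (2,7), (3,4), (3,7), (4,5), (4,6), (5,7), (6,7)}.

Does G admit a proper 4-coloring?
A valid 4-coloring: color 1: [4, 7]; color 2: [2, 3, 5, 6].
(χ(G) = 2 ≤ 4.)

Yes, G is 4-colorable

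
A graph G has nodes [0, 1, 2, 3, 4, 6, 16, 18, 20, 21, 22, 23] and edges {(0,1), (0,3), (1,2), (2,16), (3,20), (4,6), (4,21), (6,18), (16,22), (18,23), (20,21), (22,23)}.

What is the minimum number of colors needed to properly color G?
Clique number ω(G) = 2 (lower bound: χ ≥ ω).
The graph is bipartite (no odd cycle), so 2 colors suffice: χ(G) = 2.
A valid 2-coloring: color 1: [0, 2, 4, 18, 20, 22]; color 2: [1, 3, 6, 16, 21, 23].

χ(G) = 2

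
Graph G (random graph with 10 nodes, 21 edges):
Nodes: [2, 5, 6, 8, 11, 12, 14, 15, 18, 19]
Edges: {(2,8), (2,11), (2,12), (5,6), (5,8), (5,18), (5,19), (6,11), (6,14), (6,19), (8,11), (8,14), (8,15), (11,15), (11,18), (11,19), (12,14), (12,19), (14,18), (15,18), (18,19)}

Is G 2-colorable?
No, G is not 2-colorable

The clique on vertices [2, 8, 11] has size 3 > 2, so it alone needs 3 colors.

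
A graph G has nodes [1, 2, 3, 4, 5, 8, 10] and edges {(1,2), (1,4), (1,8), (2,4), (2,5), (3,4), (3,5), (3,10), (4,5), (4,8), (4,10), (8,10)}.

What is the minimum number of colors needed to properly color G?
χ(G) = 3

Clique number ω(G) = 3 (lower bound: χ ≥ ω).
The clique on [1, 4, 8] has size 3, forcing χ ≥ 3, and the coloring below uses 3 colors, so χ(G) = 3.
A valid 3-coloring: color 1: [4]; color 2: [2, 3, 8]; color 3: [1, 5, 10].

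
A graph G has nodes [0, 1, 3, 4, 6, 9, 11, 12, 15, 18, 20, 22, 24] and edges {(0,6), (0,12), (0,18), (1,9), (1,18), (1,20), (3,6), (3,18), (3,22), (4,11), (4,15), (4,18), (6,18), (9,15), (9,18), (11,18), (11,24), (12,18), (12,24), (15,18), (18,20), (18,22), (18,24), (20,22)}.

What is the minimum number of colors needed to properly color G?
Clique number ω(G) = 3 (lower bound: χ ≥ ω).
The clique on [0, 12, 18] has size 3, forcing χ ≥ 3, and the coloring below uses 3 colors, so χ(G) = 3.
A valid 3-coloring: color 1: [18]; color 2: [0, 3, 4, 9, 20, 24]; color 3: [1, 6, 11, 12, 15, 22].

χ(G) = 3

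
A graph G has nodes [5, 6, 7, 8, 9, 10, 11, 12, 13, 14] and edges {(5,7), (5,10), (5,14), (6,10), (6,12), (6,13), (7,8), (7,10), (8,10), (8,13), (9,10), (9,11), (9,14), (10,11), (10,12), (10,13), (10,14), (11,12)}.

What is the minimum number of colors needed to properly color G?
Clique number ω(G) = 3 (lower bound: χ ≥ ω).
Odd cycle [11, 9, 14, 5, 7, 8, 13, 6, 12] needs 3 colors (χ ≥ 3).
Vertex 10 is adjacent to every vertex of [5, 6, 7, 8, 9, 11, 12, 13, 14], which already need 3 colors among themselves, so 10 needs a new color (χ ≥ 4).
The coloring below uses 4 colors, so χ(G) = 4.
A valid 4-coloring: color 1: [10]; color 2: [6, 7, 11, 14]; color 3: [5, 8, 9, 12]; color 4: [13].

χ(G) = 4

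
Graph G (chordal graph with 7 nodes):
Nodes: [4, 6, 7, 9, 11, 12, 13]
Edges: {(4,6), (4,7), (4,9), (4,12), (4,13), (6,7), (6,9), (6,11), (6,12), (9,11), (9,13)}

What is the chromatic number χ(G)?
Clique number ω(G) = 3 (lower bound: χ ≥ ω).
The clique on [6, 9, 11] has size 3, forcing χ ≥ 3, and the coloring below uses 3 colors, so χ(G) = 3.
A valid 3-coloring: color 1: [4, 11]; color 2: [6, 13]; color 3: [7, 9, 12].

χ(G) = 3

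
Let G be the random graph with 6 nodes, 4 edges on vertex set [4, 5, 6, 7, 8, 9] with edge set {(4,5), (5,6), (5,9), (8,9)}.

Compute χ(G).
χ(G) = 2

Clique number ω(G) = 2 (lower bound: χ ≥ ω).
The graph is bipartite (no odd cycle), so 2 colors suffice: χ(G) = 2.
A valid 2-coloring: color 1: [5, 7, 8]; color 2: [4, 6, 9].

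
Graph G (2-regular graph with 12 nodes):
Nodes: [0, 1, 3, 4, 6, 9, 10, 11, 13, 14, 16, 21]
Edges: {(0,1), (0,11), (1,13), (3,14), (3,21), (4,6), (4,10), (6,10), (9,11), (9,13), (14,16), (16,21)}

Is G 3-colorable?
Yes, G is 3-colorable

A valid 3-coloring: color 1: [3, 4, 11, 13, 16]; color 2: [1, 6, 9, 14, 21]; color 3: [0, 10].
(χ(G) = 3 ≤ 3.)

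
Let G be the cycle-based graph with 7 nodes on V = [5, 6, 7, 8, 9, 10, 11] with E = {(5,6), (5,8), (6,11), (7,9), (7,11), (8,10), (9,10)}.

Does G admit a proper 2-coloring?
Odd cycle [7, 9, 10, 8, 5, 6, 11] needs 3 colors (χ ≥ 3).
Hence χ(G) ≥ 3 > 2, so no proper 2-coloring exists.

No, G is not 2-colorable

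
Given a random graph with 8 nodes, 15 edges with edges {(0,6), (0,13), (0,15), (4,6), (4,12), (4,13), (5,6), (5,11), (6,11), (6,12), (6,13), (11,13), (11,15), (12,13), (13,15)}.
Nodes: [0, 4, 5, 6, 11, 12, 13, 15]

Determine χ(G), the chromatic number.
χ(G) = 4

Clique number ω(G) = 4 (lower bound: χ ≥ ω).
The clique on [4, 6, 12, 13] has size 4, forcing χ ≥ 4, and the coloring below uses 4 colors, so χ(G) = 4.
A valid 4-coloring: color 1: [6, 15]; color 2: [5, 13]; color 3: [0, 11, 12]; color 4: [4].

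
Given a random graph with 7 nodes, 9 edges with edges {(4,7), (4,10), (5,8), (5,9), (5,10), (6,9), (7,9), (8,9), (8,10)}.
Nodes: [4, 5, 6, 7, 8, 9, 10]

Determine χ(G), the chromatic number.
χ(G) = 3

Clique number ω(G) = 3 (lower bound: χ ≥ ω).
The clique on [5, 8, 9] has size 3, forcing χ ≥ 3, and the coloring below uses 3 colors, so χ(G) = 3.
A valid 3-coloring: color 1: [9, 10]; color 2: [5, 6, 7]; color 3: [4, 8].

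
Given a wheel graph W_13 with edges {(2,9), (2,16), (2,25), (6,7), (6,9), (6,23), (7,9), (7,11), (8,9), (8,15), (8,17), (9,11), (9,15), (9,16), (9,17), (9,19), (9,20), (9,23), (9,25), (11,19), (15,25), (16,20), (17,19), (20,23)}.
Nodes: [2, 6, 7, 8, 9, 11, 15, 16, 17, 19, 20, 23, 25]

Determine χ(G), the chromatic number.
χ(G) = 3

Clique number ω(G) = 3 (lower bound: χ ≥ ω).
The clique on [2, 9, 16] has size 3, forcing χ ≥ 3, and the coloring below uses 3 colors, so χ(G) = 3.
A valid 3-coloring: color 1: [9]; color 2: [2, 6, 11, 15, 17, 20]; color 3: [7, 8, 16, 19, 23, 25].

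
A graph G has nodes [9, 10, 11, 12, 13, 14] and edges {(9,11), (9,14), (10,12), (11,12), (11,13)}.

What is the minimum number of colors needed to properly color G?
χ(G) = 2

Clique number ω(G) = 2 (lower bound: χ ≥ ω).
The graph is bipartite (no odd cycle), so 2 colors suffice: χ(G) = 2.
A valid 2-coloring: color 1: [10, 11, 14]; color 2: [9, 12, 13].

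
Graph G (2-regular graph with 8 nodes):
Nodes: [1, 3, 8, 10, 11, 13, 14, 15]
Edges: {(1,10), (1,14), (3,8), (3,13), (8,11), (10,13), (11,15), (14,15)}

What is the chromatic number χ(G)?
χ(G) = 2

Clique number ω(G) = 2 (lower bound: χ ≥ ω).
The graph is bipartite (no odd cycle), so 2 colors suffice: χ(G) = 2.
A valid 2-coloring: color 1: [1, 8, 13, 15]; color 2: [3, 10, 11, 14].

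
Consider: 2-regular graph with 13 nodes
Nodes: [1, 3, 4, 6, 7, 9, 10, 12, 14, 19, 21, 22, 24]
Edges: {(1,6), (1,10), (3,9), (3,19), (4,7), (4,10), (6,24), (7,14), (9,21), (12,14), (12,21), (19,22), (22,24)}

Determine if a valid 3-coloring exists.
A valid 3-coloring: color 1: [1, 3, 4, 14, 21, 22]; color 2: [6, 7, 9, 10, 12, 19]; color 3: [24].
(χ(G) = 3 ≤ 3.)

Yes, G is 3-colorable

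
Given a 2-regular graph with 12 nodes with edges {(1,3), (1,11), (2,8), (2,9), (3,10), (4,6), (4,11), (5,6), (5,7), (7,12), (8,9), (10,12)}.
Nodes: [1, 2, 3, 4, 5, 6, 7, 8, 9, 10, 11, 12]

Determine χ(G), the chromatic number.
χ(G) = 3

Clique number ω(G) = 3 (lower bound: χ ≥ ω).
The clique on [2, 8, 9] has size 3, forcing χ ≥ 3, and the coloring below uses 3 colors, so χ(G) = 3.
A valid 3-coloring: color 1: [2, 3, 6, 11, 12]; color 2: [1, 4, 5, 8, 10]; color 3: [7, 9].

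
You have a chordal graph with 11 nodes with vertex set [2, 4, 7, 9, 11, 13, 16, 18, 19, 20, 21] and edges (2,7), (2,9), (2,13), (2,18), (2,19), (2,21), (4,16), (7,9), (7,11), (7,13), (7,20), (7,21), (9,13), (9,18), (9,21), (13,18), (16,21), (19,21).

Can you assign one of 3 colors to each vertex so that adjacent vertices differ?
The clique on vertices [2, 9, 13, 18] has size 4 > 3, so it alone needs 4 colors.

No, G is not 3-colorable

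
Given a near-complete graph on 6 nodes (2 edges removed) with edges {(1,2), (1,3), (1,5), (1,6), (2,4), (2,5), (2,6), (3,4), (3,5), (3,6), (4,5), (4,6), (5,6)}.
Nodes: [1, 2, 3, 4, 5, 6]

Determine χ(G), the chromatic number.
Clique number ω(G) = 4 (lower bound: χ ≥ ω).
The clique on [1, 2, 5, 6] has size 4, forcing χ ≥ 4, and the coloring below uses 4 colors, so χ(G) = 4.
A valid 4-coloring: color 1: [6]; color 2: [5]; color 3: [2, 3]; color 4: [1, 4].

χ(G) = 4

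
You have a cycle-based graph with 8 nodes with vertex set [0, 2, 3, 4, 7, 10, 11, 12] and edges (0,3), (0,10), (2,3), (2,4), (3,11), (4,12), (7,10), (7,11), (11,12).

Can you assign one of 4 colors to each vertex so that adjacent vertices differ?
A valid 4-coloring: color 1: [2, 10, 11]; color 2: [3, 7, 12]; color 3: [0, 4].
(χ(G) = 3 ≤ 4.)

Yes, G is 4-colorable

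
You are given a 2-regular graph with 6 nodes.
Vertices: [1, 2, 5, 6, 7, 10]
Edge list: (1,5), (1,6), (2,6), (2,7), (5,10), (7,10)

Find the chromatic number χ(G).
χ(G) = 2

Clique number ω(G) = 2 (lower bound: χ ≥ ω).
The graph is bipartite (no odd cycle), so 2 colors suffice: χ(G) = 2.
A valid 2-coloring: color 1: [1, 2, 10]; color 2: [5, 6, 7].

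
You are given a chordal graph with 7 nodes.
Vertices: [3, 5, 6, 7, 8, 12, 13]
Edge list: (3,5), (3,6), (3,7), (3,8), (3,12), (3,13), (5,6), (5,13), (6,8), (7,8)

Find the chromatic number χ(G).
Clique number ω(G) = 3 (lower bound: χ ≥ ω).
The clique on [3, 6, 8] has size 3, forcing χ ≥ 3, and the coloring below uses 3 colors, so χ(G) = 3.
A valid 3-coloring: color 1: [3]; color 2: [5, 8, 12]; color 3: [6, 7, 13].

χ(G) = 3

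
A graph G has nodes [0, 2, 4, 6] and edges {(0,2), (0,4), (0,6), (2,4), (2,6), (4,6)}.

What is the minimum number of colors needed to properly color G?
χ(G) = 4

Clique number ω(G) = 4 (lower bound: χ ≥ ω).
The clique on [0, 2, 4, 6] has size 4, forcing χ ≥ 4, and the coloring below uses 4 colors, so χ(G) = 4.
A valid 4-coloring: color 1: [6]; color 2: [0]; color 3: [4]; color 4: [2].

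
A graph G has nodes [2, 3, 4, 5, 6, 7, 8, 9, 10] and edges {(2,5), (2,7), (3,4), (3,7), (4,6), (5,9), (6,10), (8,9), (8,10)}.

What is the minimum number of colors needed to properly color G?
χ(G) = 3

Clique number ω(G) = 2 (lower bound: χ ≥ ω).
Odd cycle [4, 3, 7, 2, 5, 9, 8, 10, 6] needs 3 colors (χ ≥ 3).
The coloring below uses 3 colors, so χ(G) = 3.
A valid 3-coloring: color 1: [4, 5, 7, 10]; color 2: [2, 3, 6, 9]; color 3: [8].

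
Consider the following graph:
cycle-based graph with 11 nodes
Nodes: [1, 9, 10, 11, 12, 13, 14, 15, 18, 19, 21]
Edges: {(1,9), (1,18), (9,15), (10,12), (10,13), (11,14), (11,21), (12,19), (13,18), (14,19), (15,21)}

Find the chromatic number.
χ(G) = 3

Clique number ω(G) = 2 (lower bound: χ ≥ ω).
Odd cycle [15, 9, 1, 18, 13, 10, 12, 19, 14, 11, 21] needs 3 colors (χ ≥ 3).
The coloring below uses 3 colors, so χ(G) = 3.
A valid 3-coloring: color 1: [1, 11, 12, 13, 15]; color 2: [9, 10, 18, 19, 21]; color 3: [14].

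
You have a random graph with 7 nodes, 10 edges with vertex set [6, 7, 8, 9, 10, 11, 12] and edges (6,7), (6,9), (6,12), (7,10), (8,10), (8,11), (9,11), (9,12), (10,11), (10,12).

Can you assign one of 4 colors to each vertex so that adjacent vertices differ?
Yes, G is 4-colorable

A valid 4-coloring: color 1: [9, 10]; color 2: [6, 11]; color 3: [7, 8, 12].
(χ(G) = 3 ≤ 4.)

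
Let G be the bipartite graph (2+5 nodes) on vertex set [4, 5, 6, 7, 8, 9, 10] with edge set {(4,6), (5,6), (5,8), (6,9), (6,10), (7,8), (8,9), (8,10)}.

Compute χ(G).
Clique number ω(G) = 2 (lower bound: χ ≥ ω).
The graph is bipartite (no odd cycle), so 2 colors suffice: χ(G) = 2.
A valid 2-coloring: color 1: [6, 8]; color 2: [4, 5, 7, 9, 10].

χ(G) = 2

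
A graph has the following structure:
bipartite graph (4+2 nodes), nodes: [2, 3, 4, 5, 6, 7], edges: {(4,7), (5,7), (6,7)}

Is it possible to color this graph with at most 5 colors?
Yes, G is 5-colorable

A valid 5-coloring: color 1: [2, 3, 7]; color 2: [4, 5, 6].
(χ(G) = 2 ≤ 5.)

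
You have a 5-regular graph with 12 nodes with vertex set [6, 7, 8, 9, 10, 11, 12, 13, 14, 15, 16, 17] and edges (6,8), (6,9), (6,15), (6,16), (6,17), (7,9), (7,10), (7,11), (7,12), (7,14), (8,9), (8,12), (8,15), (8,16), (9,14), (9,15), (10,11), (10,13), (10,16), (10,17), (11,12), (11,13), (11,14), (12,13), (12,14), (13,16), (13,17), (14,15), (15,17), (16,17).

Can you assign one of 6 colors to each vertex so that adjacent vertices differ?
A valid 6-coloring: color 1: [6, 10, 14]; color 2: [7, 8, 13]; color 3: [9, 12, 17]; color 4: [11, 15, 16].
(χ(G) = 4 ≤ 6.)

Yes, G is 6-colorable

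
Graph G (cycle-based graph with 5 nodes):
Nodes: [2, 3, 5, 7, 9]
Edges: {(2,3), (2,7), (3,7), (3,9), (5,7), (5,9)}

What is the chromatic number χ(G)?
χ(G) = 3

Clique number ω(G) = 3 (lower bound: χ ≥ ω).
The clique on [2, 3, 7] has size 3, forcing χ ≥ 3, and the coloring below uses 3 colors, so χ(G) = 3.
A valid 3-coloring: color 1: [3, 5]; color 2: [7, 9]; color 3: [2].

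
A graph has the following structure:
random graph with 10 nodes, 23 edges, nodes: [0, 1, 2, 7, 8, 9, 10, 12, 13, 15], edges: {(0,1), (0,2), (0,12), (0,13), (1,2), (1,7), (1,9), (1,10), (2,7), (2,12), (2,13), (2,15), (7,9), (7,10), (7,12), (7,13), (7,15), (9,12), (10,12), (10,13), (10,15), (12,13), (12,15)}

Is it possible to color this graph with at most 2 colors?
No, G is not 2-colorable

The clique on vertices [0, 2, 12, 13] has size 4 > 2, so it alone needs 4 colors.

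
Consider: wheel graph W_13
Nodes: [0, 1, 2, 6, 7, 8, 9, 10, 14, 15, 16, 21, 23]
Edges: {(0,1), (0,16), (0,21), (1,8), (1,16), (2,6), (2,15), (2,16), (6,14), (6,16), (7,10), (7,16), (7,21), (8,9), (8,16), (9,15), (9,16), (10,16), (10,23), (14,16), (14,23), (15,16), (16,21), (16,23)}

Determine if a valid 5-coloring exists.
A valid 5-coloring: color 1: [16]; color 2: [0, 6, 7, 8, 15, 23]; color 3: [1, 2, 9, 10, 14, 21].
(χ(G) = 3 ≤ 5.)

Yes, G is 5-colorable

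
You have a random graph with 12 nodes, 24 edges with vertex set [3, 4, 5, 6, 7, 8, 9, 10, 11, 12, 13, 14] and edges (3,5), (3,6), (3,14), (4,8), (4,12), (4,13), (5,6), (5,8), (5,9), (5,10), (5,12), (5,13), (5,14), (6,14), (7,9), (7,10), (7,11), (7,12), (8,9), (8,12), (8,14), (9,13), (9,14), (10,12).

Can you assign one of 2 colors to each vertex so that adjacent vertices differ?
The clique on vertices [5, 8, 9, 14] has size 4 > 2, so it alone needs 4 colors.

No, G is not 2-colorable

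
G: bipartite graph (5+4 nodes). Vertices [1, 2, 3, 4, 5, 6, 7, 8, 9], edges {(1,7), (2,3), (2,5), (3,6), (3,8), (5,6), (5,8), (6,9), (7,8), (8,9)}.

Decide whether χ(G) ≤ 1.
Edge (1,7) forces its endpoints to differ, so 1 color is not enough.

No, G is not 1-colorable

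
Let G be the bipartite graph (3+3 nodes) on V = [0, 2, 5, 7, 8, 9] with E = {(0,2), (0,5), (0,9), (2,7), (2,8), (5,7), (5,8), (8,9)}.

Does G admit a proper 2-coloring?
Yes, G is 2-colorable

A valid 2-coloring: color 1: [2, 5, 9]; color 2: [0, 7, 8].
(χ(G) = 2 ≤ 2.)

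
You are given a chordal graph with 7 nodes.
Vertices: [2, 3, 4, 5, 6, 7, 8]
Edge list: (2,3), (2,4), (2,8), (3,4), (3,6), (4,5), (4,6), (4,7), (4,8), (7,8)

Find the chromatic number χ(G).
χ(G) = 3

Clique number ω(G) = 3 (lower bound: χ ≥ ω).
The clique on [2, 4, 8] has size 3, forcing χ ≥ 3, and the coloring below uses 3 colors, so χ(G) = 3.
A valid 3-coloring: color 1: [4]; color 2: [3, 5, 8]; color 3: [2, 6, 7].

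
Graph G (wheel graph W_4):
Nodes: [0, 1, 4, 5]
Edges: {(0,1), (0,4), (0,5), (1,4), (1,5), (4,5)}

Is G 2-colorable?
The clique on vertices [0, 1, 4, 5] has size 4 > 2, so it alone needs 4 colors.

No, G is not 2-colorable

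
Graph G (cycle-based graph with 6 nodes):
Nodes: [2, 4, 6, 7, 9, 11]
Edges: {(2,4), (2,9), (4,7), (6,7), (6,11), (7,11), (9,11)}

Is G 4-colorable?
A valid 4-coloring: color 1: [2, 7]; color 2: [4, 11]; color 3: [6, 9].
(χ(G) = 3 ≤ 4.)

Yes, G is 4-colorable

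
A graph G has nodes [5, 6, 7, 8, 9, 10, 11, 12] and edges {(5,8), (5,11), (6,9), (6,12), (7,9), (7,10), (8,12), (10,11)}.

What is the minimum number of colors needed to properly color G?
Clique number ω(G) = 2 (lower bound: χ ≥ ω).
The graph is bipartite (no odd cycle), so 2 colors suffice: χ(G) = 2.
A valid 2-coloring: color 1: [5, 9, 10, 12]; color 2: [6, 7, 8, 11].

χ(G) = 2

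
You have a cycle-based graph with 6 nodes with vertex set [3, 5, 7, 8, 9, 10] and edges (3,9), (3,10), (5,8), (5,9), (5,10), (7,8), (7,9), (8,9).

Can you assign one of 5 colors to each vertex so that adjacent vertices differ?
Yes, G is 5-colorable

A valid 5-coloring: color 1: [9, 10]; color 2: [3, 5, 7]; color 3: [8].
(χ(G) = 3 ≤ 5.)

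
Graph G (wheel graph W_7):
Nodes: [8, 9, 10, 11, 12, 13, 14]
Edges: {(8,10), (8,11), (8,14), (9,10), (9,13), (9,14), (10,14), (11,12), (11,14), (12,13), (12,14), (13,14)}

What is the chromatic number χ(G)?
Clique number ω(G) = 3 (lower bound: χ ≥ ω).
The clique on [8, 10, 14] has size 3, forcing χ ≥ 3, and the coloring below uses 3 colors, so χ(G) = 3.
A valid 3-coloring: color 1: [14]; color 2: [10, 11, 13]; color 3: [8, 9, 12].

χ(G) = 3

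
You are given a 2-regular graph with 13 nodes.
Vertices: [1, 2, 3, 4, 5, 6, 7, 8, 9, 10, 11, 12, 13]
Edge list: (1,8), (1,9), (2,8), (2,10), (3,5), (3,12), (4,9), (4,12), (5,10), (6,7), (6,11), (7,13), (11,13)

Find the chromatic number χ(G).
χ(G) = 3

Clique number ω(G) = 2 (lower bound: χ ≥ ω).
Odd cycle [5, 3, 12, 4, 9, 1, 8, 2, 10] needs 3 colors (χ ≥ 3).
The coloring below uses 3 colors, so χ(G) = 3.
A valid 3-coloring: color 1: [1, 2, 3, 4, 6, 13]; color 2: [7, 8, 9, 10, 11, 12]; color 3: [5].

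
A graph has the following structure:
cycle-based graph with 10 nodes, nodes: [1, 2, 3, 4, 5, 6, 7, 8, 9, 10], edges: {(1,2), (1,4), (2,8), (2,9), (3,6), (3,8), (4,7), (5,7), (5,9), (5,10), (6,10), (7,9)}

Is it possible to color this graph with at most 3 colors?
A valid 3-coloring: color 1: [2, 3, 4, 5]; color 2: [1, 6, 8, 9]; color 3: [7, 10].
(χ(G) = 3 ≤ 3.)

Yes, G is 3-colorable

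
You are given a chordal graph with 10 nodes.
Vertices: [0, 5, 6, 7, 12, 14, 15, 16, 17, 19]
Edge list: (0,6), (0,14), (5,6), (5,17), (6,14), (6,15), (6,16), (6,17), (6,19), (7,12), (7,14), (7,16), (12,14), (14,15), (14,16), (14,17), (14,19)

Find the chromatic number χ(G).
Clique number ω(G) = 3 (lower bound: χ ≥ ω).
The clique on [5, 6, 17] has size 3, forcing χ ≥ 3, and the coloring below uses 3 colors, so χ(G) = 3.
A valid 3-coloring: color 1: [5, 14]; color 2: [6, 7]; color 3: [0, 12, 15, 16, 17, 19].

χ(G) = 3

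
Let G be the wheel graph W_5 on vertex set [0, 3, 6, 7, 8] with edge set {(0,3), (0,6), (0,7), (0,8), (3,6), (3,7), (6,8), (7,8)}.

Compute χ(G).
χ(G) = 3

Clique number ω(G) = 3 (lower bound: χ ≥ ω).
The clique on [0, 6, 8] has size 3, forcing χ ≥ 3, and the coloring below uses 3 colors, so χ(G) = 3.
A valid 3-coloring: color 1: [0]; color 2: [6, 7]; color 3: [3, 8].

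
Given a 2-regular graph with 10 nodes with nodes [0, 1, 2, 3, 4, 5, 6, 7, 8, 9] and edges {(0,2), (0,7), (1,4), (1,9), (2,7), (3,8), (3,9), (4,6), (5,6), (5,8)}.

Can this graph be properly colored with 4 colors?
A valid 4-coloring: color 1: [2, 4, 5, 9]; color 2: [1, 3, 6, 7]; color 3: [0, 8].
(χ(G) = 3 ≤ 4.)

Yes, G is 4-colorable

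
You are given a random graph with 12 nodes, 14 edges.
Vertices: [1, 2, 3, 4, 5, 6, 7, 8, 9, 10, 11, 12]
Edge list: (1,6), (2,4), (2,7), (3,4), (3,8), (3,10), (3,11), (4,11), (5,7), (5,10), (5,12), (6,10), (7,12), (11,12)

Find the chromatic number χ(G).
χ(G) = 3

Clique number ω(G) = 3 (lower bound: χ ≥ ω).
The clique on [3, 4, 11] has size 3, forcing χ ≥ 3, and the coloring below uses 3 colors, so χ(G) = 3.
A valid 3-coloring: color 1: [2, 3, 6, 9, 12]; color 2: [1, 7, 8, 10, 11]; color 3: [4, 5].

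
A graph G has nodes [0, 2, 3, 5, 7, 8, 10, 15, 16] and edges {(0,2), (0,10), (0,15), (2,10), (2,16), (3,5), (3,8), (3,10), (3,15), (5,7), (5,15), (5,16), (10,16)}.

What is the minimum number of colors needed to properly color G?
Clique number ω(G) = 3 (lower bound: χ ≥ ω).
The clique on [0, 2, 10] has size 3, forcing χ ≥ 3, and the coloring below uses 3 colors, so χ(G) = 3.
A valid 3-coloring: color 1: [0, 3, 7, 16]; color 2: [5, 8, 10]; color 3: [2, 15].

χ(G) = 3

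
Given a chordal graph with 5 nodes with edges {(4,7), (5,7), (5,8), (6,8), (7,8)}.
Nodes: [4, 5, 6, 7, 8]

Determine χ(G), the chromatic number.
Clique number ω(G) = 3 (lower bound: χ ≥ ω).
The clique on [5, 7, 8] has size 3, forcing χ ≥ 3, and the coloring below uses 3 colors, so χ(G) = 3.
A valid 3-coloring: color 1: [4, 8]; color 2: [6, 7]; color 3: [5].

χ(G) = 3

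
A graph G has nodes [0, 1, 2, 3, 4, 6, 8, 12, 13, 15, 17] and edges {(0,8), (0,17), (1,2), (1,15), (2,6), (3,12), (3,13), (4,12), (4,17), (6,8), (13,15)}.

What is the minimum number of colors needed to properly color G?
Clique number ω(G) = 2 (lower bound: χ ≥ ω).
Odd cycle [1, 15, 13, 3, 12, 4, 17, 0, 8, 6, 2] needs 3 colors (χ ≥ 3).
The coloring below uses 3 colors, so χ(G) = 3.
A valid 3-coloring: color 1: [1, 6, 12, 13, 17]; color 2: [0, 2, 3, 4, 15]; color 3: [8].

χ(G) = 3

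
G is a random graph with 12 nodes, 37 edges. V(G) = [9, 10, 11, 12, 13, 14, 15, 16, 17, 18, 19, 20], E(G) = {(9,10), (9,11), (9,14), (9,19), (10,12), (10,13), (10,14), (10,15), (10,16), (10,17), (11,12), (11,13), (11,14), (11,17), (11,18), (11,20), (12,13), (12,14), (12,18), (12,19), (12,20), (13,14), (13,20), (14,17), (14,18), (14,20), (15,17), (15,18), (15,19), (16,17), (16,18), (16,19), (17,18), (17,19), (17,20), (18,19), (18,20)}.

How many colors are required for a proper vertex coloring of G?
Clique number ω(G) = 5 (lower bound: χ ≥ ω).
The clique on [11, 14, 17, 18, 20] has size 5, forcing χ ≥ 5, and the coloring below uses 5 colors, so χ(G) = 5.
A valid 5-coloring: color 1: [9, 12, 17]; color 2: [13, 18]; color 3: [14, 15, 16]; color 4: [10, 11, 19]; color 5: [20].

χ(G) = 5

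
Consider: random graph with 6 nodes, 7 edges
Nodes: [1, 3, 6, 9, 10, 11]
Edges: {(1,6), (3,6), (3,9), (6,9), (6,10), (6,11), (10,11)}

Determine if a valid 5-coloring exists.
A valid 5-coloring: color 1: [6]; color 2: [1, 9, 10]; color 3: [3, 11].
(χ(G) = 3 ≤ 5.)

Yes, G is 5-colorable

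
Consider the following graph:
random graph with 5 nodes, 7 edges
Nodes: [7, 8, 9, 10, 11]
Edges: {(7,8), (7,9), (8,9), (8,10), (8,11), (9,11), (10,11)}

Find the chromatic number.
χ(G) = 3

Clique number ω(G) = 3 (lower bound: χ ≥ ω).
The clique on [8, 9, 11] has size 3, forcing χ ≥ 3, and the coloring below uses 3 colors, so χ(G) = 3.
A valid 3-coloring: color 1: [8]; color 2: [9, 10]; color 3: [7, 11].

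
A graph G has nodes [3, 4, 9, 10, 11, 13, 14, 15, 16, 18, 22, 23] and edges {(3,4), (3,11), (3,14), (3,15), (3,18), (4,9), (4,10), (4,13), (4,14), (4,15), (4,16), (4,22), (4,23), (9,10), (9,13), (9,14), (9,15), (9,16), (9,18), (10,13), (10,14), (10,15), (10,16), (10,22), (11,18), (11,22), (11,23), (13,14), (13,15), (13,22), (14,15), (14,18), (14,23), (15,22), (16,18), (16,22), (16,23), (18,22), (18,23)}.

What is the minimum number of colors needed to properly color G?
Clique number ω(G) = 6 (lower bound: χ ≥ ω).
The clique on [4, 9, 10, 13, 14, 15] has size 6, forcing χ ≥ 6, and the coloring below uses 6 colors, so χ(G) = 6.
A valid 6-coloring: color 1: [4, 18]; color 2: [14, 22]; color 3: [11, 15, 16]; color 4: [3, 9, 23]; color 5: [10]; color 6: [13].

χ(G) = 6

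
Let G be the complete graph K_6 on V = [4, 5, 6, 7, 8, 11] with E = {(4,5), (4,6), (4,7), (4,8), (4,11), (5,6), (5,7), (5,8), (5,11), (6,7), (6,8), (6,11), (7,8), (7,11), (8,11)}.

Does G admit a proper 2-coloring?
No, G is not 2-colorable

The clique on vertices [4, 5, 6, 7, 8, 11] has size 6 > 2, so it alone needs 6 colors.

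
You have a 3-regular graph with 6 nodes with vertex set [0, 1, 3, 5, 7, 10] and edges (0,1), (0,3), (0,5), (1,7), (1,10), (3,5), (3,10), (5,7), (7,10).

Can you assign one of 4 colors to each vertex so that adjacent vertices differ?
Yes, G is 4-colorable

A valid 4-coloring: color 1: [1, 5]; color 2: [3, 7]; color 3: [0, 10].
(χ(G) = 3 ≤ 4.)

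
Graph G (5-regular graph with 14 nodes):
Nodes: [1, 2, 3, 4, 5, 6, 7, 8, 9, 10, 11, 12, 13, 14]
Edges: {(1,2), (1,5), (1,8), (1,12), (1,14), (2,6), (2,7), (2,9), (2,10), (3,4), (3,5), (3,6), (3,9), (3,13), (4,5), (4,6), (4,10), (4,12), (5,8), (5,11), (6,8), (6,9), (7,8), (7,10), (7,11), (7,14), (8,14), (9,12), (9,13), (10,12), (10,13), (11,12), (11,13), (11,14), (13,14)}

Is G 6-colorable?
Yes, G is 6-colorable

A valid 6-coloring: color 1: [4, 8, 9, 11]; color 2: [1, 6, 7, 13]; color 3: [2, 3, 12, 14]; color 4: [5, 10].
(χ(G) = 4 ≤ 6.)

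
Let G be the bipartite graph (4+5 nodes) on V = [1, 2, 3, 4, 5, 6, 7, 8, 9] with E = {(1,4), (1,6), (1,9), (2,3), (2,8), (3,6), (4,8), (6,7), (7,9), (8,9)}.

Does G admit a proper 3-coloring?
A valid 3-coloring: color 1: [2, 4, 5, 6, 9]; color 2: [1, 3, 7, 8].
(χ(G) = 2 ≤ 3.)

Yes, G is 3-colorable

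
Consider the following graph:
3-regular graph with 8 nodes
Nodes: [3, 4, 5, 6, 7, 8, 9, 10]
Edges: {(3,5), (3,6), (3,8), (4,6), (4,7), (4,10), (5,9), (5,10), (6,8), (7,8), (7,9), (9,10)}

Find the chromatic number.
χ(G) = 3

Clique number ω(G) = 3 (lower bound: χ ≥ ω).
The clique on [3, 6, 8] has size 3, forcing χ ≥ 3, and the coloring below uses 3 colors, so χ(G) = 3.
A valid 3-coloring: color 1: [3, 4, 9]; color 2: [8, 10]; color 3: [5, 6, 7].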